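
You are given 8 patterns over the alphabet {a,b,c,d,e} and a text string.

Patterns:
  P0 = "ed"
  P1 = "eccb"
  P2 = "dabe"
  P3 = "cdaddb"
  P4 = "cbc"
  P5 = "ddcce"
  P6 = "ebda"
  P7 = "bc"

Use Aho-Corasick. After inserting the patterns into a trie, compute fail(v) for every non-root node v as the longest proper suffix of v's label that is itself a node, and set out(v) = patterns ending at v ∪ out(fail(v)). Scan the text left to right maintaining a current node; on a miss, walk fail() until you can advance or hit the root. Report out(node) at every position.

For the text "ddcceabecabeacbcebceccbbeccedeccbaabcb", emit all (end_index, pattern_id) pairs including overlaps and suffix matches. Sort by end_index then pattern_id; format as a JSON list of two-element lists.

Construct AC machine:
Trie nodes:
  n0 'ε': b→25 c→10 d→6 e→1
  n1 'e': b→22 c→3 d→2
  n2 'ed': ·  ←P0
  n3 'ec': c→4
  n4 'ecc': b→5
  n5 'eccb': ·  ←P1
  n6 'd': a→7 d→18
  n7 'da': b→8
  n8 'dab': e→9
  n9 'dabe': ·  ←P2
  n10 'c': b→16 d→11
  n11 'cd': a→12
  n12 'cda': d→13
  n13 'cdad': d→14
  n14 'cdadd': b→15
  n15 'cdaddb': ·  ←P3
  n16 'cb': c→17
  n17 'cbc': ·  ←P4
  n18 'dd': c→19
  n19 'ddc': c→20
  n20 'ddcc': e→21
  n21 'ddcce': ·  ←P5
  n22 'eb': d→23
  n23 'ebd': a→24
  n24 'ebda': ·  ←P6
  n25 'b': c→26
  n26 'bc': ·  ←P7

BFS fail/out derivation:
  n1('e'): parent n0 fail=0; on 'e' 0 → fail=0;  out ∅∪∅=∅
  n6('d'): parent n0 fail=0; on 'd' 0 → fail=0;  out ∅∪∅=∅
  n10('c'): parent n0 fail=0; on 'c' 0 → fail=0;  out ∅∪∅=∅
  n25('b'): parent n0 fail=0; on 'b' 0 → fail=0;  out ∅∪∅=∅
  n2('ed'): parent n1 fail=0; on 'd' 0 → fail=6;  out {0}∪∅={0}
  n3('ec'): parent n1 fail=0; on 'c' 0 → fail=10;  out ∅∪∅=∅
  n7('da'): parent n6 fail=0; on 'a' 0 → fail=0;  out ∅∪∅=∅
  n11('cd'): parent n10 fail=0; on 'd' 0 → fail=6;  out ∅∪∅=∅
  n16('cb'): parent n10 fail=0; on 'b' 0 → fail=25;  out ∅∪∅=∅
  n18('dd'): parent n6 fail=0; on 'd' 0 → fail=6;  out ∅∪∅=∅
  n22('eb'): parent n1 fail=0; on 'b' 0 → fail=25;  out ∅∪∅=∅
  n26('bc'): parent n25 fail=0; on 'c' 0 → fail=10;  out {7}∪∅={7}
  n4('ecc'): parent n3 fail=10; on 'c' 10→0 → fail=10;  out ∅∪∅=∅
  n8('dab'): parent n7 fail=0; on 'b' 0 → fail=25;  out ∅∪∅=∅
  n12('cda'): parent n11 fail=6; on 'a' 6 → fail=7;  out ∅∪∅=∅
  n17('cbc'): parent n16 fail=25; on 'c' 25 → fail=26;  out {4}∪{7}={4,7}
  n19('ddc'): parent n18 fail=6; on 'c' 6→0 → fail=10;  out ∅∪∅=∅
  n23('ebd'): parent n22 fail=25; on 'd' 25→0 → fail=6;  out ∅∪∅=∅
  n5('eccb'): parent n4 fail=10; on 'b' 10 → fail=16;  out {1}∪∅={1}
  n9('dabe'): parent n8 fail=25; on 'e' 25→0 → fail=1;  out {2}∪∅={2}
  n13('cdad'): parent n12 fail=7; on 'd' 7→0 → fail=6;  out ∅∪∅=∅
  n20('ddcc'): parent n19 fail=10; on 'c' 10→0 → fail=10;  out ∅∪∅=∅
  n24('ebda'): parent n23 fail=6; on 'a' 6 → fail=7;  out {6}∪∅={6}
  n14('cdadd'): parent n13 fail=6; on 'd' 6 → fail=18;  out ∅∪∅=∅
  n21('ddcce'): parent n20 fail=10; on 'e' 10→0 → fail=1;  out {5}∪∅={5}
  n15('cdaddb'): parent n14 fail=18; on 'b' 18→6→0 → fail=25;  out {3}∪∅={3}

Run:
pos 0 'd': at 6
pos 1 'd': at 18
pos 2 'c': at 19
pos 3 'c': at 20
pos 4 'e': at 21  → match P5@[0:4]
pos 5 'a': at 0 (fail-walked)
pos 6 'b': at 25
pos 7 'e': at 1 (fail-walked)
pos 8 'c': at 3
pos 9 'a': at 0 (fail-walked)
pos 10 'b': at 25
pos 11 'e': at 1 (fail-walked)
pos 12 'a': at 0 (fail-walked)
pos 13 'c': at 10
pos 14 'b': at 16
pos 15 'c': at 17  → match P4@[13:15],P7@[14:15]
pos 16 'e': at 1 (fail-walked)
pos 17 'b': at 22
pos 18 'c': at 26 (fail-walked)  → match P7@[17:18]
pos 19 'e': at 1 (fail-walked)
pos 20 'c': at 3
pos 21 'c': at 4
pos 22 'b': at 5  → match P1@[19:22]
pos 23 'b': at 25 (fail-walked)
pos 24 'e': at 1 (fail-walked)
pos 25 'c': at 3
pos 26 'c': at 4
pos 27 'e': at 1 (fail-walked)
pos 28 'd': at 2  → match P0@[27:28]
pos 29 'e': at 1 (fail-walked)
pos 30 'c': at 3
pos 31 'c': at 4
pos 32 'b': at 5  → match P1@[29:32]
pos 33 'a': at 0 (fail-walked)
pos 34 'a': at 0
pos 35 'b': at 25
pos 36 'c': at 26  → match P7@[35:36]
pos 37 'b': at 16 (fail-walked)

Result: [[4,5],[15,4],[15,7],[18,7],[22,1],[28,0],[32,1],[36,7]]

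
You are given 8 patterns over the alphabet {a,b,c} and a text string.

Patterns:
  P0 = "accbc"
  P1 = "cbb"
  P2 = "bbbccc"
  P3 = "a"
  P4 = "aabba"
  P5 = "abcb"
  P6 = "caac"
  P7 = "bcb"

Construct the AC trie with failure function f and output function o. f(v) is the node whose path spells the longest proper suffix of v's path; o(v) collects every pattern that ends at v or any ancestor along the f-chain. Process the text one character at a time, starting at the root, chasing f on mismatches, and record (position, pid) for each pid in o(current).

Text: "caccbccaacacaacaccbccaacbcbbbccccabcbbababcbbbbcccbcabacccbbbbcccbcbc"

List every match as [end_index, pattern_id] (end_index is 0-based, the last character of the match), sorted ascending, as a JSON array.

Construct AC machine:
Trie (insert patterns):
  0='ε' goto a→1 b→9 c→6
  1='a' goto a→15 b→19 c→2  [P3 ends]
  2='ac' goto c→3
  3='acc' goto b→4
  4='accb' goto c→5
  5='accbc' goto ·  [P0 ends]
  6='c' goto a→22 b→7
  7='cb' goto b→8
  8='cbb' goto ·  [P1 ends]
  9='b' goto b→10 c→25
  10='bb' goto b→11
  11='bbb' goto c→12
  12='bbbc' goto c→13
  13='bbbcc' goto c→14
  14='bbbccc' goto ·  [P2 ends]
  15='aa' goto b→16
  16='aab' goto b→17
  17='aabb' goto a→18
  18='aabba' goto ·  [P4 ends]
  19='ab' goto c→20
  20='abc' goto b→21
  21='abcb' goto ·  [P5 ends]
  22='ca' goto a→23
  23='caa' goto c→24
  24='caac' goto ·  [P6 ends]
  25='bc' goto b→26
  26='bcb' goto ·  [P7 ends]

BFS fail/out derivation:
  n1('a'): parent n0 fail=0; on 'a' 0 → fail=0;  out {3}∪∅={3}
  n6('c'): parent n0 fail=0; on 'c' 0 → fail=0;  out ∅∪∅=∅
  n9('b'): parent n0 fail=0; on 'b' 0 → fail=0;  out ∅∪∅=∅
  n2('ac'): parent n1 fail=0; on 'c' 0 → fail=6;  out ∅∪∅=∅
  n7('cb'): parent n6 fail=0; on 'b' 0 → fail=9;  out ∅∪∅=∅
  n10('bb'): parent n9 fail=0; on 'b' 0 → fail=9;  out ∅∪∅=∅
  n15('aa'): parent n1 fail=0; on 'a' 0 → fail=1;  out ∅∪{3}={3}
  n19('ab'): parent n1 fail=0; on 'b' 0 → fail=9;  out ∅∪∅=∅
  n22('ca'): parent n6 fail=0; on 'a' 0 → fail=1;  out ∅∪{3}={3}
  n25('bc'): parent n9 fail=0; on 'c' 0 → fail=6;  out ∅∪∅=∅
  n3('acc'): parent n2 fail=6; on 'c' 6→0 → fail=6;  out ∅∪∅=∅
  n8('cbb'): parent n7 fail=9; on 'b' 9 → fail=10;  out {1}∪∅={1}
  n11('bbb'): parent n10 fail=9; on 'b' 9 → fail=10;  out ∅∪∅=∅
  n16('aab'): parent n15 fail=1; on 'b' 1 → fail=19;  out ∅∪∅=∅
  n20('abc'): parent n19 fail=9; on 'c' 9 → fail=25;  out ∅∪∅=∅
  n23('caa'): parent n22 fail=1; on 'a' 1 → fail=15;  out ∅∪{3}={3}
  n26('bcb'): parent n25 fail=6; on 'b' 6 → fail=7;  out {7}∪∅={7}
  n4('accb'): parent n3 fail=6; on 'b' 6 → fail=7;  out ∅∪∅=∅
  n12('bbbc'): parent n11 fail=10; on 'c' 10→9 → fail=25;  out ∅∪∅=∅
  n17('aabb'): parent n16 fail=19; on 'b' 19→9 → fail=10;  out ∅∪∅=∅
  n21('abcb'): parent n20 fail=25; on 'b' 25 → fail=26;  out {5}∪{7}={5,7}
  n24('caac'): parent n23 fail=15; on 'c' 15→1 → fail=2;  out {6}∪∅={6}
  n5('accbc'): parent n4 fail=7; on 'c' 7→9 → fail=25;  out {0}∪∅={0}
  n13('bbbcc'): parent n12 fail=25; on 'c' 25→6→0 → fail=6;  out ∅∪∅=∅
  n18('aabba'): parent n17 fail=10; on 'a' 10→9→0 → fail=1;  out {4}∪{3}={3,4}
  n14('bbbccc'): parent n13 fail=6; on 'c' 6→0 → fail=6;  out {2}∪∅={2}

Scan:
i=0 'c': node 0→6
i=1 'a': node 6→22  emit P3@[1:1]
i=2 'c': node 22→2 (fail-walked)
i=3 'c': node 2→3
i=4 'b': node 3→4
i=5 'c': node 4→5  emit P0@[1:5]
i=6 'c': node 5→6 (fail-walked)
i=7 'a': node 6→22  emit P3@[7:7]
i=8 'a': node 22→23  emit P3@[8:8]
i=9 'c': node 23→24  emit P6@[6:9]
i=10 'a': node 24→22 (fail-walked)  emit P3@[10:10]
i=11 'c': node 22→2 (fail-walked)
i=12 'a': node 2→22 (fail-walked)  emit P3@[12:12]
i=13 'a': node 22→23  emit P3@[13:13]
i=14 'c': node 23→24  emit P6@[11:14]
i=15 'a': node 24→22 (fail-walked)  emit P3@[15:15]
i=16 'c': node 22→2 (fail-walked)
i=17 'c': node 2→3
i=18 'b': node 3→4
i=19 'c': node 4→5  emit P0@[15:19]
i=20 'c': node 5→6 (fail-walked)
i=21 'a': node 6→22  emit P3@[21:21]
i=22 'a': node 22→23  emit P3@[22:22]
i=23 'c': node 23→24  emit P6@[20:23]
i=24 'b': node 24→7 (fail-walked)
i=25 'c': node 7→25 (fail-walked)
i=26 'b': node 25→26  emit P7@[24:26]
i=27 'b': node 26→8 (fail-walked)  emit P1@[25:27]
i=28 'b': node 8→11 (fail-walked)
i=29 'c': node 11→12
i=30 'c': node 12→13
i=31 'c': node 13→14  emit P2@[26:31]
i=32 'c': node 14→6 (fail-walked)
i=33 'a': node 6→22  emit P3@[33:33]
i=34 'b': node 22→19 (fail-walked)
i=35 'c': node 19→20
i=36 'b': node 20→21  emit P5@[33:36],P7@[34:36]
i=37 'b': node 21→8 (fail-walked)  emit P1@[35:37]
i=38 'a': node 8→1 (fail-walked)  emit P3@[38:38]
i=39 'b': node 1→19
i=40 'a': node 19→1 (fail-walked)  emit P3@[40:40]
i=41 'b': node 1→19
i=42 'c': node 19→20
i=43 'b': node 20→21  emit P5@[40:43],P7@[41:43]
i=44 'b': node 21→8 (fail-walked)  emit P1@[42:44]
i=45 'b': node 8→11 (fail-walked)
i=46 'b': node 11→11 (fail-walked)
i=47 'c': node 11→12
i=48 'c': node 12→13
i=49 'c': node 13→14  emit P2@[44:49]
i=50 'b': node 14→7 (fail-walked)
i=51 'c': node 7→25 (fail-walked)
i=52 'a': node 25→22 (fail-walked)  emit P3@[52:52]
i=53 'b': node 22→19 (fail-walked)
i=54 'a': node 19→1 (fail-walked)  emit P3@[54:54]
i=55 'c': node 1→2
i=56 'c': node 2→3
i=57 'c': node 3→6 (fail-walked)
i=58 'b': node 6→7
i=59 'b': node 7→8  emit P1@[57:59]
i=60 'b': node 8→11 (fail-walked)
i=61 'b': node 11→11 (fail-walked)
i=62 'c': node 11→12
i=63 'c': node 12→13
i=64 'c': node 13→14  emit P2@[59:64]
i=65 'b': node 14→7 (fail-walked)
i=66 'c': node 7→25 (fail-walked)
i=67 'b': node 25→26  emit P7@[65:67]
i=68 'c': node 26→25 (fail-walked)

Result: [[1,3],[5,0],[7,3],[8,3],[9,6],[10,3],[12,3],[13,3],[14,6],[15,3],[19,0],[21,3],[22,3],[23,6],[26,7],[27,1],[31,2],[33,3],[36,5],[36,7],[37,1],[38,3],[40,3],[43,5],[43,7],[44,1],[49,2],[52,3],[54,3],[59,1],[64,2],[67,7]]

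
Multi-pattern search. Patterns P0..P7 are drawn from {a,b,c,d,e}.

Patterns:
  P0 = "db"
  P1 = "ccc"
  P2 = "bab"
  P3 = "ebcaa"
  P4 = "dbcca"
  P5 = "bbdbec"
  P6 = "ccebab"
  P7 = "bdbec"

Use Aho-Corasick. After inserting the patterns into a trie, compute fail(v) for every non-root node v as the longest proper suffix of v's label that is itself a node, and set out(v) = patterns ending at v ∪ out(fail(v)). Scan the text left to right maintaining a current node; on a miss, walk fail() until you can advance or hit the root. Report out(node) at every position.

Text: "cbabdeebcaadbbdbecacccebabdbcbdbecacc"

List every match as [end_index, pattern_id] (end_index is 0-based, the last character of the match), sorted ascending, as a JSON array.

Construct AC machine:
Trie (insert patterns):
  n0 'ε': b→6 c→3 d→1 e→9
  n1 'd': b→2
  n2 'db': c→14  ←P0
  n3 'c': c→4
  n4 'cc': c→5 e→22
  n5 'ccc': ·  ←P1
  n6 'b': a→7 b→17 d→26
  n7 'ba': b→8
  n8 'bab': ·  ←P2
  n9 'e': b→10
  n10 'eb': c→11
  n11 'ebc': a→12
  n12 'ebca': a→13
  n13 'ebcaa': ·  ←P3
  n14 'dbc': c→15
  n15 'dbcc': a→16
  n16 'dbcca': ·  ←P4
  n17 'bb': d→18
  n18 'bbd': b→19
  n19 'bbdb': e→20
  n20 'bbdbe': c→21
  n21 'bbdbec': ·  ←P5
  n22 'cce': b→23
  n23 'cceb': a→24
  n24 'cceba': b→25
  n25 'ccebab': ·  ←P6
  n26 'bd': b→27
  n27 'bdb': e→28
  n28 'bdbe': c→29
  n29 'bdbec': ·  ←P7

Failure links (BFS by depth):
  fail(1) 'd': from fail(0)=0 chase 'd': 0 ⇒ 0;  out=∅∪out(0)=∅
  fail(3) 'c': from fail(0)=0 chase 'c': 0 ⇒ 0;  out=∅∪out(0)=∅
  fail(6) 'b': from fail(0)=0 chase 'b': 0 ⇒ 0;  out=∅∪out(0)=∅
  fail(9) 'e': from fail(0)=0 chase 'e': 0 ⇒ 0;  out=∅∪out(0)=∅
  fail(2) 'db': from fail(1)=0 chase 'b': 0 ⇒ 6;  out={0}∪out(6)={0}
  fail(4) 'cc': from fail(3)=0 chase 'c': 0 ⇒ 3;  out=∅∪out(3)=∅
  fail(7) 'ba': from fail(6)=0 chase 'a': 0 ⇒ 0;  out=∅∪out(0)=∅
  fail(10) 'eb': from fail(9)=0 chase 'b': 0 ⇒ 6;  out=∅∪out(6)=∅
  fail(17) 'bb': from fail(6)=0 chase 'b': 0 ⇒ 6;  out=∅∪out(6)=∅
  fail(26) 'bd': from fail(6)=0 chase 'd': 0 ⇒ 1;  out=∅∪out(1)=∅
  fail(5) 'ccc': from fail(4)=3 chase 'c': 3 ⇒ 4;  out={1}∪out(4)={1}
  fail(8) 'bab': from fail(7)=0 chase 'b': 0 ⇒ 6;  out={2}∪out(6)={2}
  fail(11) 'ebc': from fail(10)=6 chase 'c': 6→0 ⇒ 3;  out=∅∪out(3)=∅
  fail(14) 'dbc': from fail(2)=6 chase 'c': 6→0 ⇒ 3;  out=∅∪out(3)=∅
  fail(18) 'bbd': from fail(17)=6 chase 'd': 6 ⇒ 26;  out=∅∪out(26)=∅
  fail(22) 'cce': from fail(4)=3 chase 'e': 3→0 ⇒ 9;  out=∅∪out(9)=∅
  fail(27) 'bdb': from fail(26)=1 chase 'b': 1 ⇒ 2;  out=∅∪out(2)={0}
  fail(12) 'ebca': from fail(11)=3 chase 'a': 3→0 ⇒ 0;  out=∅∪out(0)=∅
  fail(15) 'dbcc': from fail(14)=3 chase 'c': 3 ⇒ 4;  out=∅∪out(4)=∅
  fail(19) 'bbdb': from fail(18)=26 chase 'b': 26 ⇒ 27;  out=∅∪out(27)={0}
  fail(23) 'cceb': from fail(22)=9 chase 'b': 9 ⇒ 10;  out=∅∪out(10)=∅
  fail(28) 'bdbe': from fail(27)=2 chase 'e': 2→6→0 ⇒ 9;  out=∅∪out(9)=∅
  fail(13) 'ebcaa': from fail(12)=0 chase 'a': 0 ⇒ 0;  out={3}∪out(0)={3}
  fail(16) 'dbcca': from fail(15)=4 chase 'a': 4→3→0 ⇒ 0;  out={4}∪out(0)={4}
  fail(20) 'bbdbe': from fail(19)=27 chase 'e': 27 ⇒ 28;  out=∅∪out(28)=∅
  fail(24) 'cceba': from fail(23)=10 chase 'a': 10→6 ⇒ 7;  out=∅∪out(7)=∅
  fail(29) 'bdbec': from fail(28)=9 chase 'c': 9→0 ⇒ 3;  out={7}∪out(3)={7}
  fail(21) 'bbdbec': from fail(20)=28 chase 'c': 28 ⇒ 29;  out={5}∪out(29)={5,7}
  fail(25) 'ccebab': from fail(24)=7 chase 'b': 7 ⇒ 8;  out={6}∪out(8)={2,6}

Text stream:
pos 0 'c': at 3
pos 1 'b': at 6 (fail-walked)
pos 2 'a': at 7
pos 3 'b': at 8  → match P2@[1:3]
pos 4 'd': at 26 (fail-walked)
pos 5 'e': at 9 (fail-walked)
pos 6 'e': at 9 (fail-walked)
pos 7 'b': at 10
pos 8 'c': at 11
pos 9 'a': at 12
pos 10 'a': at 13  → match P3@[6:10]
pos 11 'd': at 1 (fail-walked)
pos 12 'b': at 2  → match P0@[11:12]
pos 13 'b': at 17 (fail-walked)
pos 14 'd': at 18
pos 15 'b': at 19  → match P0@[14:15]
pos 16 'e': at 20
pos 17 'c': at 21  → match P5@[12:17],P7@[13:17]
pos 18 'a': at 0 (fail-walked)
pos 19 'c': at 3
pos 20 'c': at 4
pos 21 'c': at 5  → match P1@[19:21]
pos 22 'e': at 22 (fail-walked)
pos 23 'b': at 23
pos 24 'a': at 24
pos 25 'b': at 25  → match P2@[23:25],P6@[20:25]
pos 26 'd': at 26 (fail-walked)
pos 27 'b': at 27  → match P0@[26:27]
pos 28 'c': at 14 (fail-walked)
pos 29 'b': at 6 (fail-walked)
pos 30 'd': at 26
pos 31 'b': at 27  → match P0@[30:31]
pos 32 'e': at 28
pos 33 'c': at 29  → match P7@[29:33]
pos 34 'a': at 0 (fail-walked)
pos 35 'c': at 3
pos 36 'c': at 4

Result: [[3,2],[10,3],[12,0],[15,0],[17,5],[17,7],[21,1],[25,2],[25,6],[27,0],[31,0],[33,7]]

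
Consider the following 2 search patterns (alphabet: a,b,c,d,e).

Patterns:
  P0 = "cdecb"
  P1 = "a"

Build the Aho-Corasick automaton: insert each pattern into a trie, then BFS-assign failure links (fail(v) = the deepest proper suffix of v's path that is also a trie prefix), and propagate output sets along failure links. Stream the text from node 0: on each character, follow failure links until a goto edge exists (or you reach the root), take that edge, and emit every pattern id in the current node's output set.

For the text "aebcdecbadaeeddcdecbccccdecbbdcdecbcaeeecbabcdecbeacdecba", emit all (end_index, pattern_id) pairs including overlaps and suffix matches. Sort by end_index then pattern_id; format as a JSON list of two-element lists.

Build:
Trie nodes:
  n0 'ε': a→6 c→1
  n1 'c': d→2
  n2 'cd': e→3
  n3 'cde': c→4
  n4 'cdec': b→5
  n5 'cdecb': ·  ←P0
  n6 'a': ·  ←P1

Failure links (BFS by depth):
  fail(1) 'c': from fail(0)=0 chase 'c': 0 ⇒ 0;  out=∅∪out(0)=∅
  fail(6) 'a': from fail(0)=0 chase 'a': 0 ⇒ 0;  out={1}∪out(0)={1}
  fail(2) 'cd': from fail(1)=0 chase 'd': 0 ⇒ 0;  out=∅∪out(0)=∅
  fail(3) 'cde': from fail(2)=0 chase 'e': 0 ⇒ 0;  out=∅∪out(0)=∅
  fail(4) 'cdec': from fail(3)=0 chase 'c': 0 ⇒ 1;  out=∅∪out(1)=∅
  fail(5) 'cdecb': from fail(4)=1 chase 'b': 1→0 ⇒ 0;  out={0}∪out(0)={0}

Run:
pos 0 'a': at 6  → match P1@[0:0]
pos 1 'e': at 0 (via fail)
pos 2 'b': at 0
pos 3 'c': at 1
pos 4 'd': at 2
pos 5 'e': at 3
pos 6 'c': at 4
pos 7 'b': at 5  → match P0@[3:7]
pos 8 'a': at 6 (via fail)  → match P1@[8:8]
pos 9 'd': at 0 (via fail)
pos 10 'a': at 6  → match P1@[10:10]
pos 11 'e': at 0 (via fail)
pos 12 'e': at 0
pos 13 'd': at 0
pos 14 'd': at 0
pos 15 'c': at 1
pos 16 'd': at 2
pos 17 'e': at 3
pos 18 'c': at 4
pos 19 'b': at 5  → match P0@[15:19]
pos 20 'c': at 1 (via fail)
pos 21 'c': at 1 (via fail)
pos 22 'c': at 1 (via fail)
pos 23 'c': at 1 (via fail)
pos 24 'd': at 2
pos 25 'e': at 3
pos 26 'c': at 4
pos 27 'b': at 5  → match P0@[23:27]
pos 28 'b': at 0 (via fail)
pos 29 'd': at 0
pos 30 'c': at 1
pos 31 'd': at 2
pos 32 'e': at 3
pos 33 'c': at 4
pos 34 'b': at 5  → match P0@[30:34]
pos 35 'c': at 1 (via fail)
pos 36 'a': at 6 (via fail)  → match P1@[36:36]
pos 37 'e': at 0 (via fail)
pos 38 'e': at 0
pos 39 'e': at 0
pos 40 'c': at 1
pos 41 'b': at 0 (via fail)
pos 42 'a': at 6  → match P1@[42:42]
pos 43 'b': at 0 (via fail)
pos 44 'c': at 1
pos 45 'd': at 2
pos 46 'e': at 3
pos 47 'c': at 4
pos 48 'b': at 5  → match P0@[44:48]
pos 49 'e': at 0 (via fail)
pos 50 'a': at 6  → match P1@[50:50]
pos 51 'c': at 1 (via fail)
pos 52 'd': at 2
pos 53 'e': at 3
pos 54 'c': at 4
pos 55 'b': at 5  → match P0@[51:55]
pos 56 'a': at 6 (via fail)  → match P1@[56:56]

All matches (sorted): [[0,1],[7,0],[8,1],[10,1],[19,0],[27,0],[34,0],[36,1],[42,1],[48,0],[50,1],[55,0],[56,1]]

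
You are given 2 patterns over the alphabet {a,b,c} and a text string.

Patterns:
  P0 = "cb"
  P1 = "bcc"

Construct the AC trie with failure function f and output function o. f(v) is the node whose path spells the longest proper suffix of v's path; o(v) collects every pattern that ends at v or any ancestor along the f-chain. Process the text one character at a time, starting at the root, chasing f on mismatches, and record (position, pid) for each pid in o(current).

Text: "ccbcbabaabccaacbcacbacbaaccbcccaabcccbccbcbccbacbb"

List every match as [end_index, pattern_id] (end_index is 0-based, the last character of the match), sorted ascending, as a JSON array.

Build automaton:
Trie (insert patterns):
  n0 'ε': b→3 c→1
  n1 'c': b→2
  n2 'cb': ·  [P0 ends]
  n3 'b': c→4
  n4 'bc': c→5
  n5 'bcc': ·  [P1 ends]

Failure links (BFS by depth):
  n1('c'): parent n0 fail=0; on 'c' 0 → fail=0;  out ∅∪∅=∅
  n3('b'): parent n0 fail=0; on 'b' 0 → fail=0;  out ∅∪∅=∅
  n2('cb'): parent n1 fail=0; on 'b' 0 → fail=3;  out {0}∪∅={0}
  n4('bc'): parent n3 fail=0; on 'c' 0 → fail=1;  out ∅∪∅=∅
  n5('bcc'): parent n4 fail=1; on 'c' 1→0 → fail=1;  out {1}∪∅={1}

Run:
i=0 'c': node 0→1
i=1 'c': node 1→1 (via fail)
i=2 'b': node 1→2  → match P0@[1:2]
i=3 'c': node 2→4 (via fail)
i=4 'b': node 4→2 (via fail)  → match P0@[3:4]
i=5 'a': node 2→0 (via fail)
i=6 'b': node 0→3
i=7 'a': node 3→0 (via fail)
i=8 'a': node 0→0
i=9 'b': node 0→3
i=10 'c': node 3→4
i=11 'c': node 4→5  → match P1@[9:11]
i=12 'a': node 5→0 (via fail)
i=13 'a': node 0→0
i=14 'c': node 0→1
i=15 'b': node 1→2  → match P0@[14:15]
i=16 'c': node 2→4 (via fail)
i=17 'a': node 4→0 (via fail)
i=18 'c': node 0→1
i=19 'b': node 1→2  → match P0@[18:19]
i=20 'a': node 2→0 (via fail)
i=21 'c': node 0→1
i=22 'b': node 1→2  → match P0@[21:22]
i=23 'a': node 2→0 (via fail)
i=24 'a': node 0→0
i=25 'c': node 0→1
i=26 'c': node 1→1 (via fail)
i=27 'b': node 1→2  → match P0@[26:27]
i=28 'c': node 2→4 (via fail)
i=29 'c': node 4→5  → match P1@[27:29]
i=30 'c': node 5→1 (via fail)
i=31 'a': node 1→0 (via fail)
i=32 'a': node 0→0
i=33 'b': node 0→3
i=34 'c': node 3→4
i=35 'c': node 4→5  → match P1@[33:35]
i=36 'c': node 5→1 (via fail)
i=37 'b': node 1→2  → match P0@[36:37]
i=38 'c': node 2→4 (via fail)
i=39 'c': node 4→5  → match P1@[37:39]
i=40 'b': node 5→2 (via fail)  → match P0@[39:40]
i=41 'c': node 2→4 (via fail)
i=42 'b': node 4→2 (via fail)  → match P0@[41:42]
i=43 'c': node 2→4 (via fail)
i=44 'c': node 4→5  → match P1@[42:44]
i=45 'b': node 5→2 (via fail)  → match P0@[44:45]
i=46 'a': node 2→0 (via fail)
i=47 'c': node 0→1
i=48 'b': node 1→2  → match P0@[47:48]
i=49 'b': node 2→3 (via fail)

All matches (sorted): [[2,0],[4,0],[11,1],[15,0],[19,0],[22,0],[27,0],[29,1],[35,1],[37,0],[39,1],[40,0],[42,0],[44,1],[45,0],[48,0]]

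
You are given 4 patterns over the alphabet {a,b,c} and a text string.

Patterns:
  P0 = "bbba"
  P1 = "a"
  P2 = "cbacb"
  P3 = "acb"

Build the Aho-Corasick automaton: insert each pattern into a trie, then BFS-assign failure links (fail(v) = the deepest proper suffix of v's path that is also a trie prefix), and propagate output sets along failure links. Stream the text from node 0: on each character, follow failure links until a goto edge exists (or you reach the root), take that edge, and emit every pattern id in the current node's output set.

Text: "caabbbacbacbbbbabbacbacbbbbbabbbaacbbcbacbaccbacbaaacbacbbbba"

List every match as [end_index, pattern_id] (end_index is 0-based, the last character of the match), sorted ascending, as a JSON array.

Build:
Trie (insert patterns):
  0='ε' goto a→5 b→1 c→6
  1='b' goto b→2
  2='bb' goto b→3
  3='bbb' goto a→4
  4='bbba' goto ·  ←P0
  5='a' goto c→11  ←P1
  6='c' goto b→7
  7='cb' goto a→8
  8='cba' goto c→9
  9='cbac' goto b→10
  10='cbacb' goto ·  ←P2
  11='ac' goto b→12
  12='acb' goto ·  ←P3

BFS fail/out derivation:
  fail(1) 'b': from fail(0)=0 chase 'b': 0 ⇒ 0;  out=∅∪out(0)=∅
  fail(5) 'a': from fail(0)=0 chase 'a': 0 ⇒ 0;  out={1}∪out(0)={1}
  fail(6) 'c': from fail(0)=0 chase 'c': 0 ⇒ 0;  out=∅∪out(0)=∅
  fail(2) 'bb': from fail(1)=0 chase 'b': 0 ⇒ 1;  out=∅∪out(1)=∅
  fail(7) 'cb': from fail(6)=0 chase 'b': 0 ⇒ 1;  out=∅∪out(1)=∅
  fail(11) 'ac': from fail(5)=0 chase 'c': 0 ⇒ 6;  out=∅∪out(6)=∅
  fail(3) 'bbb': from fail(2)=1 chase 'b': 1 ⇒ 2;  out=∅∪out(2)=∅
  fail(8) 'cba': from fail(7)=1 chase 'a': 1→0 ⇒ 5;  out=∅∪out(5)={1}
  fail(12) 'acb': from fail(11)=6 chase 'b': 6 ⇒ 7;  out={3}∪out(7)={3}
  fail(4) 'bbba': from fail(3)=2 chase 'a': 2→1→0 ⇒ 5;  out={0}∪out(5)={0,1}
  fail(9) 'cbac': from fail(8)=5 chase 'c': 5 ⇒ 11;  out=∅∪out(11)=∅
  fail(10) 'cbacb': from fail(9)=11 chase 'b': 11 ⇒ 12;  out={2}∪out(12)={2,3}

Text stream:
i=0 'c': node 0→6
i=1 'a': node 6→5 (fail-walked)  → match P1@[1:1]
i=2 'a': node 5→5 (fail-walked)  → match P1@[2:2]
i=3 'b': node 5→1 (fail-walked)
i=4 'b': node 1→2
i=5 'b': node 2→3
i=6 'a': node 3→4  → match P0@[3:6],P1@[6:6]
i=7 'c': node 4→11 (fail-walked)
i=8 'b': node 11→12  → match P3@[6:8]
i=9 'a': node 12→8 (fail-walked)  → match P1@[9:9]
i=10 'c': node 8→9
i=11 'b': node 9→10  → match P2@[7:11],P3@[9:11]
i=12 'b': node 10→2 (fail-walked)
i=13 'b': node 2→3
i=14 'b': node 3→3 (fail-walked)
i=15 'a': node 3→4  → match P0@[12:15],P1@[15:15]
i=16 'b': node 4→1 (fail-walked)
i=17 'b': node 1→2
i=18 'a': node 2→5 (fail-walked)  → match P1@[18:18]
i=19 'c': node 5→11
i=20 'b': node 11→12  → match P3@[18:20]
i=21 'a': node 12→8 (fail-walked)  → match P1@[21:21]
i=22 'c': node 8→9
i=23 'b': node 9→10  → match P2@[19:23],P3@[21:23]
i=24 'b': node 10→2 (fail-walked)
i=25 'b': node 2→3
i=26 'b': node 3→3 (fail-walked)
i=27 'b': node 3→3 (fail-walked)
i=28 'a': node 3→4  → match P0@[25:28],P1@[28:28]
i=29 'b': node 4→1 (fail-walked)
i=30 'b': node 1→2
i=31 'b': node 2→3
i=32 'a': node 3→4  → match P0@[29:32],P1@[32:32]
i=33 'a': node 4→5 (fail-walked)  → match P1@[33:33]
i=34 'c': node 5→11
i=35 'b': node 11→12  → match P3@[33:35]
i=36 'b': node 12→2 (fail-walked)
i=37 'c': node 2→6 (fail-walked)
i=38 'b': node 6→7
i=39 'a': node 7→8  → match P1@[39:39]
i=40 'c': node 8→9
i=41 'b': node 9→10  → match P2@[37:41],P3@[39:41]
i=42 'a': node 10→8 (fail-walked)  → match P1@[42:42]
i=43 'c': node 8→9
i=44 'c': node 9→6 (fail-walked)
i=45 'b': node 6→7
i=46 'a': node 7→8  → match P1@[46:46]
i=47 'c': node 8→9
i=48 'b': node 9→10  → match P2@[44:48],P3@[46:48]
i=49 'a': node 10→8 (fail-walked)  → match P1@[49:49]
i=50 'a': node 8→5 (fail-walked)  → match P1@[50:50]
i=51 'a': node 5→5 (fail-walked)  → match P1@[51:51]
i=52 'c': node 5→11
i=53 'b': node 11→12  → match P3@[51:53]
i=54 'a': node 12→8 (fail-walked)  → match P1@[54:54]
i=55 'c': node 8→9
i=56 'b': node 9→10  → match P2@[52:56],P3@[54:56]
i=57 'b': node 10→2 (fail-walked)
i=58 'b': node 2→3
i=59 'b': node 3→3 (fail-walked)
i=60 'a': node 3→4  → match P0@[57:60],P1@[60:60]

Result: [[1,1],[2,1],[6,0],[6,1],[8,3],[9,1],[11,2],[11,3],[15,0],[15,1],[18,1],[20,3],[21,1],[23,2],[23,3],[28,0],[28,1],[32,0],[32,1],[33,1],[35,3],[39,1],[41,2],[41,3],[42,1],[46,1],[48,2],[48,3],[49,1],[50,1],[51,1],[53,3],[54,1],[56,2],[56,3],[60,0],[60,1]]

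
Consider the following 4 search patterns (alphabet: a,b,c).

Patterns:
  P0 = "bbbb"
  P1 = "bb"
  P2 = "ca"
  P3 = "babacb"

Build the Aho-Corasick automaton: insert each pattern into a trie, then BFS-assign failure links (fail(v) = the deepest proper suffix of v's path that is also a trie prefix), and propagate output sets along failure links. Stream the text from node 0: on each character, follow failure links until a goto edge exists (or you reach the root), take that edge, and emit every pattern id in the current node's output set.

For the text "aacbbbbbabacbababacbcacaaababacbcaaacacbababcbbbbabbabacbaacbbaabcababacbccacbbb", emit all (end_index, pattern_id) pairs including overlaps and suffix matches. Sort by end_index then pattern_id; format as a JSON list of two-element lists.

Build automaton:
Trie nodes:
  n0 'ε': b→1 c→5
  n1 'b': a→7 b→2
  n2 'bb': b→3  ←P1
  n3 'bbb': b→4
  n4 'bbbb': ·  ←P0
  n5 'c': a→6
  n6 'ca': ·  ←P2
  n7 'ba': b→8
  n8 'bab': a→9
  n9 'baba': c→10
  n10 'babac': b→11
  n11 'babacb': ·  ←P3

BFS fail/out derivation:
  fail(1) 'b': from fail(0)=0 chase 'b': 0 ⇒ 0;  out=∅∪out(0)=∅
  fail(5) 'c': from fail(0)=0 chase 'c': 0 ⇒ 0;  out=∅∪out(0)=∅
  fail(2) 'bb': from fail(1)=0 chase 'b': 0 ⇒ 1;  out={1}∪out(1)={1}
  fail(6) 'ca': from fail(5)=0 chase 'a': 0 ⇒ 0;  out={2}∪out(0)={2}
  fail(7) 'ba': from fail(1)=0 chase 'a': 0 ⇒ 0;  out=∅∪out(0)=∅
  fail(3) 'bbb': from fail(2)=1 chase 'b': 1 ⇒ 2;  out=∅∪out(2)={1}
  fail(8) 'bab': from fail(7)=0 chase 'b': 0 ⇒ 1;  out=∅∪out(1)=∅
  fail(4) 'bbbb': from fail(3)=2 chase 'b': 2 ⇒ 3;  out={0}∪out(3)={0,1}
  fail(9) 'baba': from fail(8)=1 chase 'a': 1 ⇒ 7;  out=∅∪out(7)=∅
  fail(10) 'babac': from fail(9)=7 chase 'c': 7→0 ⇒ 5;  out=∅∪out(5)=∅
  fail(11) 'babacb': from fail(10)=5 chase 'b': 5→0 ⇒ 1;  out={3}∪out(1)={3}

Text stream:
[0] read 'a'  n0⇒n0
[1] read 'a'  n0⇒n0
[2] read 'c'  n0⇒n5
[3] read 'b'  n5⇒n1 ·f
[4] read 'b'  n1⇒n2  emit P1@[3:4]
[5] read 'b'  n2⇒n3  emit P1@[4:5]
[6] read 'b'  n3⇒n4  emit P0@[3:6],P1@[5:6]
[7] read 'b'  n4⇒n4 ·f  emit P0@[4:7],P1@[6:7]
[8] read 'a'  n4⇒n7 ·f
[9] read 'b'  n7⇒n8
[10] read 'a'  n8⇒n9
[11] read 'c'  n9⇒n10
[12] read 'b'  n10⇒n11  emit P3@[7:12]
[13] read 'a'  n11⇒n7 ·f
[14] read 'b'  n7⇒n8
[15] read 'a'  n8⇒n9
[16] read 'b'  n9⇒n8 ·f
[17] read 'a'  n8⇒n9
[18] read 'c'  n9⇒n10
[19] read 'b'  n10⇒n11  emit P3@[14:19]
[20] read 'c'  n11⇒n5 ·f
[21] read 'a'  n5⇒n6  emit P2@[20:21]
[22] read 'c'  n6⇒n5 ·f
[23] read 'a'  n5⇒n6  emit P2@[22:23]
[24] read 'a'  n6⇒n0 ·f
[25] read 'a'  n0⇒n0
[26] read 'b'  n0⇒n1
[27] read 'a'  n1⇒n7
[28] read 'b'  n7⇒n8
[29] read 'a'  n8⇒n9
[30] read 'c'  n9⇒n10
[31] read 'b'  n10⇒n11  emit P3@[26:31]
[32] read 'c'  n11⇒n5 ·f
[33] read 'a'  n5⇒n6  emit P2@[32:33]
[34] read 'a'  n6⇒n0 ·f
[35] read 'a'  n0⇒n0
[36] read 'c'  n0⇒n5
[37] read 'a'  n5⇒n6  emit P2@[36:37]
[38] read 'c'  n6⇒n5 ·f
[39] read 'b'  n5⇒n1 ·f
[40] read 'a'  n1⇒n7
[41] read 'b'  n7⇒n8
[42] read 'a'  n8⇒n9
[43] read 'b'  n9⇒n8 ·f
[44] read 'c'  n8⇒n5 ·f
[45] read 'b'  n5⇒n1 ·f
[46] read 'b'  n1⇒n2  emit P1@[45:46]
[47] read 'b'  n2⇒n3  emit P1@[46:47]
[48] read 'b'  n3⇒n4  emit P0@[45:48],P1@[47:48]
[49] read 'a'  n4⇒n7 ·f
[50] read 'b'  n7⇒n8
[51] read 'b'  n8⇒n2 ·f  emit P1@[50:51]
[52] read 'a'  n2⇒n7 ·f
[53] read 'b'  n7⇒n8
[54] read 'a'  n8⇒n9
[55] read 'c'  n9⇒n10
[56] read 'b'  n10⇒n11  emit P3@[51:56]
[57] read 'a'  n11⇒n7 ·f
[58] read 'a'  n7⇒n0 ·f
[59] read 'c'  n0⇒n5
[60] read 'b'  n5⇒n1 ·f
[61] read 'b'  n1⇒n2  emit P1@[60:61]
[62] read 'a'  n2⇒n7 ·f
[63] read 'a'  n7⇒n0 ·f
[64] read 'b'  n0⇒n1
[65] read 'c'  n1⇒n5 ·f
[66] read 'a'  n5⇒n6  emit P2@[65:66]
[67] read 'b'  n6⇒n1 ·f
[68] read 'a'  n1⇒n7
[69] read 'b'  n7⇒n8
[70] read 'a'  n8⇒n9
[71] read 'c'  n9⇒n10
[72] read 'b'  n10⇒n11  emit P3@[67:72]
[73] read 'c'  n11⇒n5 ·f
[74] read 'c'  n5⇒n5 ·f
[75] read 'a'  n5⇒n6  emit P2@[74:75]
[76] read 'c'  n6⇒n5 ·f
[77] read 'b'  n5⇒n1 ·f
[78] read 'b'  n1⇒n2  emit P1@[77:78]
[79] read 'b'  n2⇒n3  emit P1@[78:79]

Result: [[4,1],[5,1],[6,0],[6,1],[7,0],[7,1],[12,3],[19,3],[21,2],[23,2],[31,3],[33,2],[37,2],[46,1],[47,1],[48,0],[48,1],[51,1],[56,3],[61,1],[66,2],[72,3],[75,2],[78,1],[79,1]]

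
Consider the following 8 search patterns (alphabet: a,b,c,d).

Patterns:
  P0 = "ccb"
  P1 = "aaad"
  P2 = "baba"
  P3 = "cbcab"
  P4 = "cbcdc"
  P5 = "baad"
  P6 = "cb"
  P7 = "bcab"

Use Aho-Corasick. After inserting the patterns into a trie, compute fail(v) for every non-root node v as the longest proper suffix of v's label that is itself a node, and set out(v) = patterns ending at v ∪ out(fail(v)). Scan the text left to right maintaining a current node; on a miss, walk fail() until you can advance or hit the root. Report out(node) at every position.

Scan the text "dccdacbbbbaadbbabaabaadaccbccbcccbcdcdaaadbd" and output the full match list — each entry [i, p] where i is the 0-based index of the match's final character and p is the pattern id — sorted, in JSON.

Build:
Trie nodes:
  0='ε' goto a→4 b→8 c→1
  1='c' goto b→12 c→2
  2='cc' goto b→3
  3='ccb' goto ·  [P0 ends]
  4='a' goto a→5
  5='aa' goto a→6
  6='aaa' goto d→7
  7='aaad' goto ·  [P1 ends]
  8='b' goto a→9 c→20
  9='ba' goto a→18 b→10
  10='bab' goto a→11
  11='baba' goto ·  [P2 ends]
  12='cb' goto c→13  [P6 ends]
  13='cbc' goto a→14 d→16
  14='cbca' goto b→15
  15='cbcab' goto ·  [P3 ends]
  16='cbcd' goto c→17
  17='cbcdc' goto ·  [P4 ends]
  18='baa' goto d→19
  19='baad' goto ·  [P5 ends]
  20='bc' goto a→21
  21='bca' goto b→22
  22='bcab' goto ·  [P7 ends]

Failure links (BFS by depth):
  n1('c'): parent n0 fail=0; on 'c' 0 → fail=0;  out ∅∪∅=∅
  n4('a'): parent n0 fail=0; on 'a' 0 → fail=0;  out ∅∪∅=∅
  n8('b'): parent n0 fail=0; on 'b' 0 → fail=0;  out ∅∪∅=∅
  n2('cc'): parent n1 fail=0; on 'c' 0 → fail=1;  out ∅∪∅=∅
  n5('aa'): parent n4 fail=0; on 'a' 0 → fail=4;  out ∅∪∅=∅
  n9('ba'): parent n8 fail=0; on 'a' 0 → fail=4;  out ∅∪∅=∅
  n12('cb'): parent n1 fail=0; on 'b' 0 → fail=8;  out {6}∪∅={6}
  n20('bc'): parent n8 fail=0; on 'c' 0 → fail=1;  out ∅∪∅=∅
  n3('ccb'): parent n2 fail=1; on 'b' 1 → fail=12;  out {0}∪{6}={0,6}
  n6('aaa'): parent n5 fail=4; on 'a' 4 → fail=5;  out ∅∪∅=∅
  n10('bab'): parent n9 fail=4; on 'b' 4→0 → fail=8;  out ∅∪∅=∅
  n13('cbc'): parent n12 fail=8; on 'c' 8 → fail=20;  out ∅∪∅=∅
  n18('baa'): parent n9 fail=4; on 'a' 4 → fail=5;  out ∅∪∅=∅
  n21('bca'): parent n20 fail=1; on 'a' 1→0 → fail=4;  out ∅∪∅=∅
  n7('aaad'): parent n6 fail=5; on 'd' 5→4→0 → fail=0;  out {1}∪∅={1}
  n11('baba'): parent n10 fail=8; on 'a' 8 → fail=9;  out {2}∪∅={2}
  n14('cbca'): parent n13 fail=20; on 'a' 20 → fail=21;  out ∅∪∅=∅
  n16('cbcd'): parent n13 fail=20; on 'd' 20→1→0 → fail=0;  out ∅∪∅=∅
  n19('baad'): parent n18 fail=5; on 'd' 5→4→0 → fail=0;  out {5}∪∅={5}
  n22('bcab'): parent n21 fail=4; on 'b' 4→0 → fail=8;  out {7}∪∅={7}
  n15('cbcab'): parent n14 fail=21; on 'b' 21 → fail=22;  out {3}∪{7}={3,7}
  n17('cbcdc'): parent n16 fail=0; on 'c' 0 → fail=1;  out {4}∪∅={4}

Run:
i=0 'd': node 0→0
i=1 'c': node 0→1
i=2 'c': node 1→2
i=3 'd': node 2→0 ·f
i=4 'a': node 0→4
i=5 'c': node 4→1 ·f
i=6 'b': node 1→12  emit P6@[5:6]
i=7 'b': node 12→8 ·f
i=8 'b': node 8→8 ·f
i=9 'b': node 8→8 ·f
i=10 'a': node 8→9
i=11 'a': node 9→18
i=12 'd': node 18→19  emit P5@[9:12]
i=13 'b': node 19→8 ·f
i=14 'b': node 8→8 ·f
i=15 'a': node 8→9
i=16 'b': node 9→10
i=17 'a': node 10→11  emit P2@[14:17]
i=18 'a': node 11→18 ·f
i=19 'b': node 18→8 ·f
i=20 'a': node 8→9
i=21 'a': node 9→18
i=22 'd': node 18→19  emit P5@[19:22]
i=23 'a': node 19→4 ·f
i=24 'c': node 4→1 ·f
i=25 'c': node 1→2
i=26 'b': node 2→3  emit P0@[24:26],P6@[25:26]
i=27 'c': node 3→13 ·f
i=28 'c': node 13→2 ·f
i=29 'b': node 2→3  emit P0@[27:29],P6@[28:29]
i=30 'c': node 3→13 ·f
i=31 'c': node 13→2 ·f
i=32 'c': node 2→2 ·f
i=33 'b': node 2→3  emit P0@[31:33],P6@[32:33]
i=34 'c': node 3→13 ·f
i=35 'd': node 13→16
i=36 'c': node 16→17  emit P4@[32:36]
i=37 'd': node 17→0 ·f
i=38 'a': node 0→4
i=39 'a': node 4→5
i=40 'a': node 5→6
i=41 'd': node 6→7  emit P1@[38:41]
i=42 'b': node 7→8 ·f
i=43 'd': node 8→0 ·f

Result: [[6,6],[12,5],[17,2],[22,5],[26,0],[26,6],[29,0],[29,6],[33,0],[33,6],[36,4],[41,1]]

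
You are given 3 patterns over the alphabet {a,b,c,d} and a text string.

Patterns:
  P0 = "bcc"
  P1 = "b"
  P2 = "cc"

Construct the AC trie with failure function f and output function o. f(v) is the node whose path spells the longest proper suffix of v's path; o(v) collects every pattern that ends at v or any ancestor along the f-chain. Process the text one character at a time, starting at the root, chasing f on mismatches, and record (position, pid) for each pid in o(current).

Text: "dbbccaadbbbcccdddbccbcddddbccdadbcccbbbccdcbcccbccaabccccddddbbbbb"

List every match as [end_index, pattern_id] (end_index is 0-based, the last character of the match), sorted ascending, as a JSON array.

Build:
Trie nodes:
  n0 'ε': b→1 c→4
  n1 'b': c→2  [P1 ends]
  n2 'bc': c→3
  n3 'bcc': ·  [P0 ends]
  n4 'c': c→5
  n5 'cc': ·  [P2 ends]

BFS fail/out derivation:
  n1('b'): parent n0 fail=0; on 'b' 0 → fail=0;  out {1}∪∅={1}
  n4('c'): parent n0 fail=0; on 'c' 0 → fail=0;  out ∅∪∅=∅
  n2('bc'): parent n1 fail=0; on 'c' 0 → fail=4;  out ∅∪∅=∅
  n5('cc'): parent n4 fail=0; on 'c' 0 → fail=4;  out {2}∪∅={2}
  n3('bcc'): parent n2 fail=4; on 'c' 4 → fail=5;  out {0}∪{2}={0,2}

Scan:
i=0 'd': node 0→0
i=1 'b': node 0→1  → match P1@[1:1]
i=2 'b': node 1→1 ·f  → match P1@[2:2]
i=3 'c': node 1→2
i=4 'c': node 2→3  → match P0@[2:4],P2@[3:4]
i=5 'a': node 3→0 ·f
i=6 'a': node 0→0
i=7 'd': node 0→0
i=8 'b': node 0→1  → match P1@[8:8]
i=9 'b': node 1→1 ·f  → match P1@[9:9]
i=10 'b': node 1→1 ·f  → match P1@[10:10]
i=11 'c': node 1→2
i=12 'c': node 2→3  → match P0@[10:12],P2@[11:12]
i=13 'c': node 3→5 ·f  → match P2@[12:13]
i=14 'd': node 5→0 ·f
i=15 'd': node 0→0
i=16 'd': node 0→0
i=17 'b': node 0→1  → match P1@[17:17]
i=18 'c': node 1→2
i=19 'c': node 2→3  → match P0@[17:19],P2@[18:19]
i=20 'b': node 3→1 ·f  → match P1@[20:20]
i=21 'c': node 1→2
i=22 'd': node 2→0 ·f
i=23 'd': node 0→0
i=24 'd': node 0→0
i=25 'd': node 0→0
i=26 'b': node 0→1  → match P1@[26:26]
i=27 'c': node 1→2
i=28 'c': node 2→3  → match P0@[26:28],P2@[27:28]
i=29 'd': node 3→0 ·f
i=30 'a': node 0→0
i=31 'd': node 0→0
i=32 'b': node 0→1  → match P1@[32:32]
i=33 'c': node 1→2
i=34 'c': node 2→3  → match P0@[32:34],P2@[33:34]
i=35 'c': node 3→5 ·f  → match P2@[34:35]
i=36 'b': node 5→1 ·f  → match P1@[36:36]
i=37 'b': node 1→1 ·f  → match P1@[37:37]
i=38 'b': node 1→1 ·f  → match P1@[38:38]
i=39 'c': node 1→2
i=40 'c': node 2→3  → match P0@[38:40],P2@[39:40]
i=41 'd': node 3→0 ·f
i=42 'c': node 0→4
i=43 'b': node 4→1 ·f  → match P1@[43:43]
i=44 'c': node 1→2
i=45 'c': node 2→3  → match P0@[43:45],P2@[44:45]
i=46 'c': node 3→5 ·f  → match P2@[45:46]
i=47 'b': node 5→1 ·f  → match P1@[47:47]
i=48 'c': node 1→2
i=49 'c': node 2→3  → match P0@[47:49],P2@[48:49]
i=50 'a': node 3→0 ·f
i=51 'a': node 0→0
i=52 'b': node 0→1  → match P1@[52:52]
i=53 'c': node 1→2
i=54 'c': node 2→3  → match P0@[52:54],P2@[53:54]
i=55 'c': node 3→5 ·f  → match P2@[54:55]
i=56 'c': node 5→5 ·f  → match P2@[55:56]
i=57 'd': node 5→0 ·f
i=58 'd': node 0→0
i=59 'd': node 0→0
i=60 'd': node 0→0
i=61 'b': node 0→1  → match P1@[61:61]
i=62 'b': node 1→1 ·f  → match P1@[62:62]
i=63 'b': node 1→1 ·f  → match P1@[63:63]
i=64 'b': node 1→1 ·f  → match P1@[64:64]
i=65 'b': node 1→1 ·f  → match P1@[65:65]

All matches (sorted): [[1,1],[2,1],[4,0],[4,2],[8,1],[9,1],[10,1],[12,0],[12,2],[13,2],[17,1],[19,0],[19,2],[20,1],[26,1],[28,0],[28,2],[32,1],[34,0],[34,2],[35,2],[36,1],[37,1],[38,1],[40,0],[40,2],[43,1],[45,0],[45,2],[46,2],[47,1],[49,0],[49,2],[52,1],[54,0],[54,2],[55,2],[56,2],[61,1],[62,1],[63,1],[64,1],[65,1]]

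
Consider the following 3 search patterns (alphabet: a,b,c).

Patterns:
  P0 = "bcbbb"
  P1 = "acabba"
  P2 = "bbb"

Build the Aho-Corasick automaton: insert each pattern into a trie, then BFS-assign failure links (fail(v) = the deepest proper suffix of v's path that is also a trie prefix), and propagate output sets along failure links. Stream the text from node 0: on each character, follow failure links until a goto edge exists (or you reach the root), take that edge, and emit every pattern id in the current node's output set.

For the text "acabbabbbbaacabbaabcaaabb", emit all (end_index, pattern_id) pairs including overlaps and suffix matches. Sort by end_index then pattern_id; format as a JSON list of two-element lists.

Build:
Trie (insert patterns):
  0='ε' goto a→6 b→1
  1='b' goto b→12 c→2
  2='bc' goto b→3
  3='bcb' goto b→4
  4='bcbb' goto b→5
  5='bcbbb' goto ·  ←P0
  6='a' goto c→7
  7='ac' goto a→8
  8='aca' goto b→9
  9='acab' goto b→10
  10='acabb' goto a→11
  11='acabba' goto ·  ←P1
  12='bb' goto b→13
  13='bbb' goto ·  ←P2

BFS fail/out derivation:
  fail(1) 'b': from fail(0)=0 chase 'b': 0 ⇒ 0;  out=∅∪out(0)=∅
  fail(6) 'a': from fail(0)=0 chase 'a': 0 ⇒ 0;  out=∅∪out(0)=∅
  fail(2) 'bc': from fail(1)=0 chase 'c': 0 ⇒ 0;  out=∅∪out(0)=∅
  fail(7) 'ac': from fail(6)=0 chase 'c': 0 ⇒ 0;  out=∅∪out(0)=∅
  fail(12) 'bb': from fail(1)=0 chase 'b': 0 ⇒ 1;  out=∅∪out(1)=∅
  fail(3) 'bcb': from fail(2)=0 chase 'b': 0 ⇒ 1;  out=∅∪out(1)=∅
  fail(8) 'aca': from fail(7)=0 chase 'a': 0 ⇒ 6;  out=∅∪out(6)=∅
  fail(13) 'bbb': from fail(12)=1 chase 'b': 1 ⇒ 12;  out={2}∪out(12)={2}
  fail(4) 'bcbb': from fail(3)=1 chase 'b': 1 ⇒ 12;  out=∅∪out(12)=∅
  fail(9) 'acab': from fail(8)=6 chase 'b': 6→0 ⇒ 1;  out=∅∪out(1)=∅
  fail(5) 'bcbbb': from fail(4)=12 chase 'b': 12 ⇒ 13;  out={0}∪out(13)={0,2}
  fail(10) 'acabb': from fail(9)=1 chase 'b': 1 ⇒ 12;  out=∅∪out(12)=∅
  fail(11) 'acabba': from fail(10)=12 chase 'a': 12→1→0 ⇒ 6;  out={1}∪out(6)={1}

Run:
[0] read 'a'  n0⇒n6
[1] read 'c'  n6⇒n7
[2] read 'a'  n7⇒n8
[3] read 'b'  n8⇒n9
[4] read 'b'  n9⇒n10
[5] read 'a'  n10⇒n11  ** P1@[0:5]
[6] read 'b'  n11⇒n1 (via fail)
[7] read 'b'  n1⇒n12
[8] read 'b'  n12⇒n13  ** P2@[6:8]
[9] read 'b'  n13⇒n13 (via fail)  ** P2@[7:9]
[10] read 'a'  n13⇒n6 (via fail)
[11] read 'a'  n6⇒n6 (via fail)
[12] read 'c'  n6⇒n7
[13] read 'a'  n7⇒n8
[14] read 'b'  n8⇒n9
[15] read 'b'  n9⇒n10
[16] read 'a'  n10⇒n11  ** P1@[11:16]
[17] read 'a'  n11⇒n6 (via fail)
[18] read 'b'  n6⇒n1 (via fail)
[19] read 'c'  n1⇒n2
[20] read 'a'  n2⇒n6 (via fail)
[21] read 'a'  n6⇒n6 (via fail)
[22] read 'a'  n6⇒n6 (via fail)
[23] read 'b'  n6⇒n1 (via fail)
[24] read 'b'  n1⇒n12

All matches (sorted): [[5,1],[8,2],[9,2],[16,1]]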